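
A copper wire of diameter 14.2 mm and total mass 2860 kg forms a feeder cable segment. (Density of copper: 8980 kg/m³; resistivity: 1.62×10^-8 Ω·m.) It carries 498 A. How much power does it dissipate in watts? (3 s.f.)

51000 W

A = π(d/2)² = π(7.1000e-03 m)² = 1.5837e-04 m²
L = m/(density·A) = 2860/(8980×1.5837e-04) = 2011 m
R = ρL/A = (1.62×10^-8)(2011)/(1.5837e-04) = 0.2057 Ω
P = I²R = (498)² × 0.2057 = 51000 W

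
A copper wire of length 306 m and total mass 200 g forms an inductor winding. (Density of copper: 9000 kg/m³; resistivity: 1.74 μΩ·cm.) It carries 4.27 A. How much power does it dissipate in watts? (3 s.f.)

ρ = 1.74 μΩ·cm = 1.74×10^-8 Ω·m
A = m/(density·L) = 0.2/(9000×306) = 7.2622e-08 m²
R = ρL/A = (1.74×10^-8)(306)/(7.2622e-08) = 73.32 Ω
P = I²R = (4.27)² × 73.32 = 1340 W

1340 W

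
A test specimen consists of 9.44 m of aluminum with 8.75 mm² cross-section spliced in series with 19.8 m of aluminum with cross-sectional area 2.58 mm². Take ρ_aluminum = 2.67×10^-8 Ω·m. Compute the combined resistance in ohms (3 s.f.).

Segment 1: A = 8.75 mm² = 8.750e-06 m²
R₁ = ρL/A = (2.67×10^-8)(9.44)/(8.750e-06) = 0.02881 Ω
Segment 2: A = 2.58 mm² = 2.580e-06 m²
R₂ = (2.67×10^-8)(19.8)/(2.580e-06) = 0.2049 Ω
R = R₁ + R₂ = 0.234 Ω

0.234 Ω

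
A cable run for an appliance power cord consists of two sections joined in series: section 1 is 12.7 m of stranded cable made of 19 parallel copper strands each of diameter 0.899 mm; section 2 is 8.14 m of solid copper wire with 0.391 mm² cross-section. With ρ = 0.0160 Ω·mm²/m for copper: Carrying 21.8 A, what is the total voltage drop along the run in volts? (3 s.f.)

ρ = 0.0160 Ω·mm²/m = 1.60×10^-8 Ω·m
Section 1: A_strand = π(4.4950e-04)² = 6.348e-07 m²; R₁ = ρL/(N·A_s) = (1.60×10^-8)(12.7)/(19×6.348e-07) = 0.01685 Ω
Section 2: A = 0.391 mm² = 3.910e-07 m²
R₂ = (1.60×10^-8)(8.14)/(3.910e-07) = 0.3331 Ω
R = R₁ + R₂ = 0.3499 Ω
V = IR = 21.8 × 0.3499 = 7.63 V

7.63 V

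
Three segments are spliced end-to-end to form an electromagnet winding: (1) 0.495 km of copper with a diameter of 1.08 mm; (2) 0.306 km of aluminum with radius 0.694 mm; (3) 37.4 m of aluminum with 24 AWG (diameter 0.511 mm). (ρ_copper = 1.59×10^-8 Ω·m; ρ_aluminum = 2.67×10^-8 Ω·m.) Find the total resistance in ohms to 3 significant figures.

18.9 Ω

Seg 1: A = π(d/2)² = π(5.4000e-04 m)² = 9.161e-07 m²
R_1 = (1.59×10^-8)(495)/(9.161e-07) = 8.591 Ω
Seg 2: A = πr² = π(6.9400e-04 m)² = 1.513e-06 m²
R_2 = (2.67×10^-8)(306)/(1.513e-06) = 5.4 Ω
Seg 3: A = π(0.511/2 mm)² = π(2.5550e-04 m)² = 2.051e-07 m²
R_3 = (2.67×10^-8)(37.4)/(2.051e-07) = 4.869 Ω
R_total = R_1 + R_2 + R_3 = 18.9 Ω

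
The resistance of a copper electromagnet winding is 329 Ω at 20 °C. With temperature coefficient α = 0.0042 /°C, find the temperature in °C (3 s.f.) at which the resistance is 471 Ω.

123 °C

R = R₀(1 + α(T − T₀)) ⇒ T = T₀ + (R/R₀ − 1)/α
T = 20 + (471/329 − 1)/0.0042 = 20 + (0.4316)/0.0042 = 123 °C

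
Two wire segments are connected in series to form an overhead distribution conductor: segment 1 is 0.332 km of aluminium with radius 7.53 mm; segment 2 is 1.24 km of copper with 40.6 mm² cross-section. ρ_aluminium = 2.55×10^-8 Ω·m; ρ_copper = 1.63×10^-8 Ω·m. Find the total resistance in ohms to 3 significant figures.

0.545 Ω

Segment 1: A = πr² = π(7.5300e-03 m)² = 1.781e-04 m²
R₁ = ρL/A = (2.55×10^-8)(332)/(1.781e-04) = 0.04753 Ω
Segment 2: A = 40.6 mm² = 4.060e-05 m²
R₂ = (1.63×10^-8)(1240)/(4.060e-05) = 0.4978 Ω
R = R₁ + R₂ = 0.545 Ω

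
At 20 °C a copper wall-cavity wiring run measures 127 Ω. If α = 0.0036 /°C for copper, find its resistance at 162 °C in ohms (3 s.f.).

192 Ω

ΔT = 162 − 20 = 142 °C
R = R₀(1 + αΔT) = 127 × (1 + 0.0036×142) = 127 × 1.511 = 192 Ω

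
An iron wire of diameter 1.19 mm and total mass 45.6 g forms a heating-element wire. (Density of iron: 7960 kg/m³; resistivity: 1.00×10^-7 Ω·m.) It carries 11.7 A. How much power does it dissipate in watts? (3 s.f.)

63.4 W

A = π(d/2)² = π(5.9500e-04 m)² = 1.1122e-06 m²
L = m/(density·A) = 0.0456/(7960×1.1122e-06) = 5.151 m
R = ρL/A = (1.00×10^-7)(5.151)/(1.1122e-06) = 0.4631 Ω
P = I²R = (11.7)² × 0.4631 = 63.4 W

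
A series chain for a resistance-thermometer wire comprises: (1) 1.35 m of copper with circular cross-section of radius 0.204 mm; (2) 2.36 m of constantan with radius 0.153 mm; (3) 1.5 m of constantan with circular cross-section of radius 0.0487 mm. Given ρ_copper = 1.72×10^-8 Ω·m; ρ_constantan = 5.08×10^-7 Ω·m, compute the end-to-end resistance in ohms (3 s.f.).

Seg 1: A = πr² = π(2.0400e-04 m)² = 1.307e-07 m²
R_1 = (1.72×10^-8)(1.35)/(1.307e-07) = 0.1776 Ω
Seg 2: A = πr² = π(1.5300e-04 m)² = 7.354e-08 m²
R_2 = (5.08×10^-7)(2.36)/(7.354e-08) = 16.3 Ω
Seg 3: A = πr² = π(4.8700e-05 m)² = 7.451e-09 m²
R_3 = (5.08×10^-7)(1.5)/(7.451e-09) = 102.3 Ω
R_total = R_1 + R_2 + R_3 = 119 Ω

119 Ω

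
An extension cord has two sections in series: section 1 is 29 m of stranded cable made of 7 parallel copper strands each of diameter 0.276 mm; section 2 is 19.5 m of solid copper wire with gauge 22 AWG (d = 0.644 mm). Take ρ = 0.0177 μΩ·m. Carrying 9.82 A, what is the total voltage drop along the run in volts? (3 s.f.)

22.4 V

ρ = 0.0177 μΩ·m = 1.77×10^-8 Ω·m
Section 1: A_strand = π(1.3800e-04)² = 5.983e-08 m²; R₁ = ρL/(N·A_s) = (1.77×10^-8)(29)/(7×5.983e-08) = 1.226 Ω
Section 2: A = π(0.644/2 mm)² = π(3.2200e-04 m)² = 3.257e-07 m²
R₂ = (1.77×10^-8)(19.5)/(3.257e-07) = 1.06 Ω
R = R₁ + R₂ = 2.285 Ω
V = IR = 9.82 × 2.285 = 22.4 V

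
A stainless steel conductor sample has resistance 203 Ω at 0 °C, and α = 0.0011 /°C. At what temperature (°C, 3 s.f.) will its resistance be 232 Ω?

R = R₀(1 + α(T − T₀)) ⇒ T = T₀ + (R/R₀ − 1)/α
T = 0 + (232/203 − 1)/0.0011 = 0 + (0.1429)/0.0011 = 130 °C

130 °C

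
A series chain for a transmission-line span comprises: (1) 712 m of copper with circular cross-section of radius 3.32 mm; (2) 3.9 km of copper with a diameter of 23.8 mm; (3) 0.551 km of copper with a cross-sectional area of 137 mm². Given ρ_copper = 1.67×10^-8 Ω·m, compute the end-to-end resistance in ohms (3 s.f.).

0.557 Ω

Seg 1: A = πr² = π(3.3200e-03 m)² = 3.463e-05 m²
R_1 = (1.67×10^-8)(712)/(3.463e-05) = 0.3434 Ω
Seg 2: A = π(d/2)² = π(1.1900e-02 m)² = 4.449e-04 m²
R_2 = (1.67×10^-8)(3900)/(4.449e-04) = 0.1464 Ω
Seg 3: A = 137 mm² = 1.370e-04 m²
R_3 = (1.67×10^-8)(551)/(1.370e-04) = 0.06717 Ω
R_total = R_1 + R_2 + R_3 = 0.557 Ω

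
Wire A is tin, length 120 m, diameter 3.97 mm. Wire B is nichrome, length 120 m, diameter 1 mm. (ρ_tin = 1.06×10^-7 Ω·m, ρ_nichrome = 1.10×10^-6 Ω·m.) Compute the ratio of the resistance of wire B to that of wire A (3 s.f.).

R ∝ ρL/d², so R_B/R_A = (ρ_B/ρ_A) × (d_A/d_B)²
= (1.10×10^-6/1.06×10^-7) × (3.97/1)² = 164

164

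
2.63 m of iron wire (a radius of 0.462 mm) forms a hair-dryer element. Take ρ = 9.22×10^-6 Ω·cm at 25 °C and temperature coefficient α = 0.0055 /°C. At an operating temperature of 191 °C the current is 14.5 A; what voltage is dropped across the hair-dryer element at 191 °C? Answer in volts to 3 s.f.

ρ = 9.22×10^-6 Ω·cm = 9.22×10^-8 Ω·m
A = πr² = π(4.6200e-04 m)² = 6.706e-07 m²
R₍25₎ = ρL/A = (9.22×10^-8)(2.63)/(6.706e-07) = 0.3616 Ω
R₍191₎ = R₍25₎(1 + αΔT) = 0.3616 × (1 + 0.0055×166) = 0.6918 Ω
V = IR = 14.5 × 0.6918 = 10.0 V

10.0 V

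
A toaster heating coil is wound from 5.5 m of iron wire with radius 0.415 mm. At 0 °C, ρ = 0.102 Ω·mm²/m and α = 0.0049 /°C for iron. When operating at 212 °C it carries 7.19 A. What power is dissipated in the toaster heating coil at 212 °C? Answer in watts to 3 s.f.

ρ = 0.102 Ω·mm²/m = 1.02×10^-7 Ω·m
A = πr² = π(4.1500e-04 m)² = 5.411e-07 m²
R₍0₎ = ρL/A = (1.02×10^-7)(5.5)/(5.411e-07) = 1.037 Ω
R₍212₎ = R₍0₎(1 + αΔT) = 1.037 × (1 + 0.0049×212) = 2.114 Ω
P = I²R = (7.19)² × 2.114 = 109 W

109 W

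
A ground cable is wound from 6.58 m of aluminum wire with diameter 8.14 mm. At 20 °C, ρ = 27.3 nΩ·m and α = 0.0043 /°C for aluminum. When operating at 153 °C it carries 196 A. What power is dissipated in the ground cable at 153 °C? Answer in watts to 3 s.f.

208 W

ρ = 27.3 nΩ·m = 2.73×10^-8 Ω·m
A = π(d/2)² = π(4.0700e-03 m)² = 5.204e-05 m²
R₍20₎ = ρL/A = (2.73×10^-8)(6.58)/(5.204e-05) = 0.003452 Ω
R₍153₎ = R₍20₎(1 + αΔT) = 0.003452 × (1 + 0.0043×133) = 0.005426 Ω
P = I²R = (196)² × 0.005426 = 208 W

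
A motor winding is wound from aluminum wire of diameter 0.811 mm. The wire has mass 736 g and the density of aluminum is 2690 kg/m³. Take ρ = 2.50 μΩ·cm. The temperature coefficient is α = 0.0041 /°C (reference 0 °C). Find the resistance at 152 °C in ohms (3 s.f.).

ρ = 2.50 μΩ·cm = 2.50×10^-8 Ω·m
A = π(d/2)² = π(4.0550e-04 m)² = 5.1657e-07 m²
L = m/(density·A) = 0.736/(2690×5.1657e-07) = 529.7 m
R = ρL/A = (2.50×10^-8)(529.7)/(5.1657e-07) = 25.63 Ω
R(152 °C) = 25.63 × (1 + 0.0041×152) = 41.6 Ω

41.6 Ω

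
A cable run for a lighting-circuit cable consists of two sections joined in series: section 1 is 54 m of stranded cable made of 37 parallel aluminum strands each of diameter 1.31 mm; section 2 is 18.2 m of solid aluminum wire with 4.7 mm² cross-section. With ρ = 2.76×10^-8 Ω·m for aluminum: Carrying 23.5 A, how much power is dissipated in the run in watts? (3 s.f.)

75.5 W

Section 1: A_strand = π(6.5500e-04)² = 1.348e-06 m²; R₁ = ρL/(N·A_s) = (2.76×10^-8)(54)/(37×1.348e-06) = 0.02989 Ω
Section 2: A = 4.7 mm² = 4.700e-06 m²
R₂ = (2.76×10^-8)(18.2)/(4.700e-06) = 0.1069 Ω
R = R₁ + R₂ = 0.1368 Ω
P = I²R = (23.5)² × 0.1368 = 75.5 W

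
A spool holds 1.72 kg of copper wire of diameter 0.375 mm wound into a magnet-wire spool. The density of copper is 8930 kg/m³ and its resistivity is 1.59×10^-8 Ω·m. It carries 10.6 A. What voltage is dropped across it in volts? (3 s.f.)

A = π(d/2)² = π(1.8750e-04 m)² = 1.1045e-07 m²
L = m/(density·A) = 1.72/(8930×1.1045e-07) = 1744 m
R = ρL/A = (1.59×10^-8)(1744)/(1.1045e-07) = 251.1 Ω
V = IR = 10.6 × 251.1 = 2660 V

2660 V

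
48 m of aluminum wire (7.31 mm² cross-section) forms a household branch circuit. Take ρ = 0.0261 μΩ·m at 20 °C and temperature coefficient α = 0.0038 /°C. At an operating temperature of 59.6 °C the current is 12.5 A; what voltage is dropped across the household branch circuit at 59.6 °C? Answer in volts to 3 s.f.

ρ = 0.0261 μΩ·m = 2.61×10^-8 Ω·m
A = 7.31 mm² = 7.310e-06 m²
R₍20₎ = ρL/A = (2.61×10^-8)(48)/(7.310e-06) = 0.1714 Ω
R₍59.6₎ = R₍20₎(1 + αΔT) = 0.1714 × (1 + 0.0038×39.6) = 0.1972 Ω
V = IR = 12.5 × 0.1972 = 2.46 V

2.46 V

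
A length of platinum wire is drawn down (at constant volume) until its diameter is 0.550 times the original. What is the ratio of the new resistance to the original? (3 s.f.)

Volume constant ⇒ L' = L/r² with r = 0.55. R' = ρL'/A' = ρ(L/r²)/(πr²d₀²/4) = R/r⁴.
Factor = 10.9

10.9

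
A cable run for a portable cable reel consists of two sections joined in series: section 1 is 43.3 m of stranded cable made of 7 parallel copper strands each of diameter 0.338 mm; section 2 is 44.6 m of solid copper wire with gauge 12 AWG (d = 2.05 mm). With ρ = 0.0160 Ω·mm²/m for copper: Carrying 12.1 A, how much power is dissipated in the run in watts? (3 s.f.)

193 W

ρ = 0.0160 Ω·mm²/m = 1.60×10^-8 Ω·m
Section 1: A_strand = π(1.6900e-04)² = 8.973e-08 m²; R₁ = ρL/(N·A_s) = (1.60×10^-8)(43.3)/(7×8.973e-08) = 1.103 Ω
Section 2: A = π(2.05/2 mm)² = π(1.0250e-03 m)² = 3.301e-06 m²
R₂ = (1.60×10^-8)(44.6)/(3.301e-06) = 0.2162 Ω
R = R₁ + R₂ = 1.319 Ω
P = I²R = (12.1)² × 1.319 = 193 W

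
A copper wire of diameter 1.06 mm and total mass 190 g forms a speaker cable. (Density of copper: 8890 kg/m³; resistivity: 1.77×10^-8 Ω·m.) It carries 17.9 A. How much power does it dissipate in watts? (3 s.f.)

156 W

A = π(d/2)² = π(5.3000e-04 m)² = 8.8247e-07 m²
L = m/(density·A) = 0.19/(8890×8.8247e-07) = 24.22 m
R = ρL/A = (1.77×10^-8)(24.22)/(8.8247e-07) = 0.4858 Ω
P = I²R = (17.9)² × 0.4858 = 156 W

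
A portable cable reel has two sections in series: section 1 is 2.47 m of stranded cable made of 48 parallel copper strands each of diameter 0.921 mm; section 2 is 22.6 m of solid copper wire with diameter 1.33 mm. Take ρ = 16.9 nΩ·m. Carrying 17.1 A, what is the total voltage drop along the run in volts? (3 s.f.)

4.72 V

ρ = 16.9 nΩ·m = 1.69×10^-8 Ω·m
Section 1: A_strand = π(4.6050e-04)² = 6.662e-07 m²; R₁ = ρL/(N·A_s) = (1.69×10^-8)(2.47)/(48×6.662e-07) = 0.001305 Ω
Section 2: A = π(d/2)² = π(6.6500e-04 m)² = 1.389e-06 m²
R₂ = (1.69×10^-8)(22.6)/(1.389e-06) = 0.2749 Ω
R = R₁ + R₂ = 0.2762 Ω
V = IR = 17.1 × 0.2762 = 4.72 V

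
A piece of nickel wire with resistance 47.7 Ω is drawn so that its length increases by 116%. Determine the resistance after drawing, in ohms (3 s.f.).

223 Ω

k = 1 + 116/100 = 2.16; volume constant ⇒ A' = A/k, so R' = k²R.
R' = 4.666 × 47.7 = 223 Ω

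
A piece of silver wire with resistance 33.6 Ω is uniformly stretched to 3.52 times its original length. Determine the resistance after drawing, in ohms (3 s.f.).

416 Ω

Volume constant ⇒ A' = A/k with k = 3.52. R' = ρ(kL)/(A/k) = k²R.
R' = 12.39 × 33.6 = 416 Ω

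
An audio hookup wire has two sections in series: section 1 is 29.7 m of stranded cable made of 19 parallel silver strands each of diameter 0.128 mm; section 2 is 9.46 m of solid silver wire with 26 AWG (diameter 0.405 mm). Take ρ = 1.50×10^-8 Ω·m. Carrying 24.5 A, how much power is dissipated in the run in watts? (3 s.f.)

Section 1: A_strand = π(6.4000e-05)² = 1.287e-08 m²; R₁ = ρL/(N·A_s) = (1.50×10^-8)(29.7)/(19×1.287e-08) = 1.822 Ω
Section 2: A = π(0.405/2 mm)² = π(2.0250e-04 m)² = 1.288e-07 m²
R₂ = (1.50×10^-8)(9.46)/(1.288e-07) = 1.101 Ω
R = R₁ + R₂ = 2.924 Ω
P = I²R = (24.5)² × 2.924 = 1750 W

1750 W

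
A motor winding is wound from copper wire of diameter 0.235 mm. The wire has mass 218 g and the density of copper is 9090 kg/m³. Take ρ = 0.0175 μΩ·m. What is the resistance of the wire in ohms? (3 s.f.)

ρ = 0.0175 μΩ·m = 1.75×10^-8 Ω·m
A = π(d/2)² = π(1.1750e-04 m)² = 4.3374e-08 m²
L = m/(density·A) = 0.218/(9090×4.3374e-08) = 552.9 m
R = ρL/A = (1.75×10^-8)(552.9)/(4.3374e-08) = 223 Ω

223 Ω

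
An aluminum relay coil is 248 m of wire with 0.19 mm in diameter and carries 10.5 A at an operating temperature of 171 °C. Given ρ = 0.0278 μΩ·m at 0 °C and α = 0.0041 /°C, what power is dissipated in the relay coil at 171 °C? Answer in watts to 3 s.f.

45600 W

ρ = 0.0278 μΩ·m = 2.78×10^-8 Ω·m
A = π(d/2)² = π(9.5000e-05 m)² = 2.835e-08 m²
R₍0₎ = ρL/A = (2.78×10^-8)(248)/(2.835e-08) = 243.2 Ω
R₍171₎ = R₍0₎(1 + αΔT) = 243.2 × (1 + 0.0041×171) = 413.6 Ω
P = I²R = (10.5)² × 413.6 = 45600 W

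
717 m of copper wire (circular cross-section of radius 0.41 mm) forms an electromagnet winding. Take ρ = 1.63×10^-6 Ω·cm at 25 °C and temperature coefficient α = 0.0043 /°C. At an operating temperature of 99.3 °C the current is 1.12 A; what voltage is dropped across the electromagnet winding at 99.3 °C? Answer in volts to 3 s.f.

32.7 V

ρ = 1.63×10^-6 Ω·cm = 1.63×10^-8 Ω·m
A = πr² = π(4.1000e-04 m)² = 5.281e-07 m²
R₍25₎ = ρL/A = (1.63×10^-8)(717)/(5.281e-07) = 22.13 Ω
R₍99.3₎ = R₍25₎(1 + αΔT) = 22.13 × (1 + 0.0043×74.3) = 29.2 Ω
V = IR = 1.12 × 29.2 = 32.7 V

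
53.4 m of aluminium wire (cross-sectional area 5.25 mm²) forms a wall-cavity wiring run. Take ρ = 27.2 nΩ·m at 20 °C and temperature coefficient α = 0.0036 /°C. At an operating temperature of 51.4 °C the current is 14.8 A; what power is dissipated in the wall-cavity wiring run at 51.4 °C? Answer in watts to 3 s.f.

ρ = 27.2 nΩ·m = 2.72×10^-8 Ω·m
A = 5.25 mm² = 5.250e-06 m²
R₍20₎ = ρL/A = (2.72×10^-8)(53.4)/(5.250e-06) = 0.2767 Ω
R₍51.4₎ = R₍20₎(1 + αΔT) = 0.2767 × (1 + 0.0036×31.4) = 0.3079 Ω
P = I²R = (14.8)² × 0.3079 = 67.5 W

67.5 W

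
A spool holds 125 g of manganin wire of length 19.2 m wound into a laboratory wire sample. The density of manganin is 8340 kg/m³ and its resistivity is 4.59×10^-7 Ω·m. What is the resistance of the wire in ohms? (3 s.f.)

11.3 Ω

A = m/(density·L) = 0.125/(8340×19.2) = 7.8063e-07 m²
R = ρL/A = (4.59×10^-7)(19.2)/(7.8063e-07) = 11.3 Ω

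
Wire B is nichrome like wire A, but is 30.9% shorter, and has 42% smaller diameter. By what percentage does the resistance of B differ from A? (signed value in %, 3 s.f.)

R ∝ L/d², so R_B/R_A = (1 − 30.9/100) × (1 − 42/100)⁻²
= 0.691 × 2.973 = 2.054
(R_B − R_A)/R_A = 2.054 − 1 = 105%

105%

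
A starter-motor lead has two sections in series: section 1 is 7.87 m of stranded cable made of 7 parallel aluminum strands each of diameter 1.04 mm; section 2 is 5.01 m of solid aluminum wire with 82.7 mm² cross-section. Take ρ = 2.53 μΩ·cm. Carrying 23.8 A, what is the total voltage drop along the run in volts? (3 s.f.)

ρ = 2.53 μΩ·cm = 2.53×10^-8 Ω·m
Section 1: A_strand = π(5.2000e-04)² = 8.495e-07 m²; R₁ = ρL/(N·A_s) = (2.53×10^-8)(7.87)/(7×8.495e-07) = 0.03348 Ω
Section 2: A = 82.7 mm² = 8.270e-05 m²
R₂ = (2.53×10^-8)(5.01)/(8.270e-05) = 0.001533 Ω
R = R₁ + R₂ = 0.03502 Ω
V = IR = 23.8 × 0.03502 = 0.833 V

0.833 V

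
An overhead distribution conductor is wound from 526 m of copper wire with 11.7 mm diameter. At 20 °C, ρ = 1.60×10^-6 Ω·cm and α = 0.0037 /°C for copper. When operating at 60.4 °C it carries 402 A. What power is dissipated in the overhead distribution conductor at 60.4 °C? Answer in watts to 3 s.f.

ρ = 1.60×10^-6 Ω·cm = 1.60×10^-8 Ω·m
A = π(d/2)² = π(5.8500e-03 m)² = 1.075e-04 m²
R₍20₎ = ρL/A = (1.60×10^-8)(526)/(1.075e-04) = 0.07828 Ω
R₍60.4₎ = R₍20₎(1 + αΔT) = 0.07828 × (1 + 0.0037×40.4) = 0.08998 Ω
P = I²R = (402)² × 0.08998 = 14500 W

14500 W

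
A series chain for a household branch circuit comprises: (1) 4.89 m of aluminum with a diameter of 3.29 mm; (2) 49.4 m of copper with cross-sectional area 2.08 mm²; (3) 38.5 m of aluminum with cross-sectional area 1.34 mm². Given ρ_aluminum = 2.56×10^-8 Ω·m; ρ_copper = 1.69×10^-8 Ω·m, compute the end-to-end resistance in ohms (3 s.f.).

1.15 Ω

Seg 1: A = π(d/2)² = π(1.6450e-03 m)² = 8.501e-06 m²
R_1 = (2.56×10^-8)(4.89)/(8.501e-06) = 0.01473 Ω
Seg 2: A = 2.08 mm² = 2.080e-06 m²
R_2 = (1.69×10^-8)(49.4)/(2.080e-06) = 0.4014 Ω
Seg 3: A = 1.34 mm² = 1.340e-06 m²
R_3 = (2.56×10^-8)(38.5)/(1.340e-06) = 0.7355 Ω
R_total = R_1 + R_2 + R_3 = 1.15 Ω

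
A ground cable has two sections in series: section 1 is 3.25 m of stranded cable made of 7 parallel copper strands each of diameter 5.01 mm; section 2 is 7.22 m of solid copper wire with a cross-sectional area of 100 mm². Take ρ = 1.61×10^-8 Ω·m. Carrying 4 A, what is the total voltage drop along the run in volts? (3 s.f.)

0.00617 V

Section 1: A_strand = π(2.5050e-03)² = 1.971e-05 m²; R₁ = ρL/(N·A_s) = (1.61×10^-8)(3.25)/(7×1.971e-05) = 3.792×10^-4 Ω
Section 2: A = 100 mm² = 1.000e-04 m²
R₂ = (1.61×10^-8)(7.22)/(1.000e-04) = 0.001162 Ω
R = R₁ + R₂ = 0.001542 Ω
V = IR = 4 × 0.001542 = 0.00617 V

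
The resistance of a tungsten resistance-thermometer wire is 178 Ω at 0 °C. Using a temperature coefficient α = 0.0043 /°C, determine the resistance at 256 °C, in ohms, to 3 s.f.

ΔT = 256 − 0 = 256 °C
R = R₀(1 + αΔT) = 178 × (1 + 0.0043×256) = 178 × 2.101 = 374 Ω

374 Ω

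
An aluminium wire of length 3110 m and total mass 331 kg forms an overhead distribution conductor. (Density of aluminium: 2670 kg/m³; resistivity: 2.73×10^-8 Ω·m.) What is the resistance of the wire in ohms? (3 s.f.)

2.13 Ω

A = m/(density·L) = 331/(2670×3110) = 3.9862e-05 m²
R = ρL/A = (2.73×10^-8)(3110)/(3.9862e-05) = 2.13 Ω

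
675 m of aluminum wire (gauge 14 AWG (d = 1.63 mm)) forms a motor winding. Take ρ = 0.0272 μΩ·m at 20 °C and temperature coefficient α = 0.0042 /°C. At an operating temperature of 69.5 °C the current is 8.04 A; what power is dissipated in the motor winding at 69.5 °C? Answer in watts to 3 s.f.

687 W

ρ = 0.0272 μΩ·m = 2.72×10^-8 Ω·m
A = π(1.63/2 mm)² = π(8.1500e-04 m)² = 2.087e-06 m²
R₍20₎ = ρL/A = (2.72×10^-8)(675)/(2.087e-06) = 8.798 Ω
R₍69.5₎ = R₍20₎(1 + αΔT) = 8.798 × (1 + 0.0042×49.5) = 10.63 Ω
P = I²R = (8.04)² × 10.63 = 687 W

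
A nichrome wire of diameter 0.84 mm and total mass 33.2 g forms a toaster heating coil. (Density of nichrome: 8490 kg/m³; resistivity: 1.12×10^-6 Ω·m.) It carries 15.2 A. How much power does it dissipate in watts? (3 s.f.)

3290 W

A = π(d/2)² = π(4.2000e-04 m)² = 5.5418e-07 m²
L = m/(density·A) = 0.0332/(8490×5.5418e-07) = 7.056 m
R = ρL/A = (1.12×10^-6)(7.056)/(5.5418e-07) = 14.26 Ω
P = I²R = (15.2)² × 14.26 = 3290 W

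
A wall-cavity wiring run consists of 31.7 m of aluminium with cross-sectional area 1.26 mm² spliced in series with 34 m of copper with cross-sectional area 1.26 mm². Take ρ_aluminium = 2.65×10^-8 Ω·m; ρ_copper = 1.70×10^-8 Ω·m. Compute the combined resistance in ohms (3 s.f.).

Segment 1: A = 1.26 mm² = 1.260e-06 m²
R₁ = ρL/A = (2.65×10^-8)(31.7)/(1.260e-06) = 0.6667 Ω
R₂ = (1.70×10^-8)(34)/(1.260e-06) = 0.4587 Ω
R = R₁ + R₂ = 1.13 Ω

1.13 Ω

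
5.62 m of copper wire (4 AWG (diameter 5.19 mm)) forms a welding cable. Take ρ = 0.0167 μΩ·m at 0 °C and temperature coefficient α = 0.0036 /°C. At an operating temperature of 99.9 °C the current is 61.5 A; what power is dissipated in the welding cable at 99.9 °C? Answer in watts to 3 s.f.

22.8 W

ρ = 0.0167 μΩ·m = 1.67×10^-8 Ω·m
A = π(5.19/2 mm)² = π(2.5950e-03 m)² = 2.116e-05 m²
R₍0₎ = ρL/A = (1.67×10^-8)(5.62)/(2.116e-05) = 0.004436 Ω
R₍99.9₎ = R₍0₎(1 + αΔT) = 0.004436 × (1 + 0.0036×99.9) = 0.006032 Ω
P = I²R = (61.5)² × 0.006032 = 22.8 W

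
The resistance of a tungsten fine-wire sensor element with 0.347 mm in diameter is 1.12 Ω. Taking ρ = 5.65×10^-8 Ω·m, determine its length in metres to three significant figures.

1.87 m

A = π(d/2)² = π(1.7350e-04 m)² = 9.457e-08 m²
L = RA/ρ = (1.12)(9.457e-08)/(5.65×10^-8) = 1.87 m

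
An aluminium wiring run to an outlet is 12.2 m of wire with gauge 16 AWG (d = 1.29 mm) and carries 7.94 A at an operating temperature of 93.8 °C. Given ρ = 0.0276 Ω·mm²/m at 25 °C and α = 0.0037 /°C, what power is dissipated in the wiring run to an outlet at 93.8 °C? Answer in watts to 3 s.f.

ρ = 0.0276 Ω·mm²/m = 2.76×10^-8 Ω·m
A = π(1.29/2 mm)² = π(6.4500e-04 m)² = 1.307e-06 m²
R₍25₎ = ρL/A = (2.76×10^-8)(12.2)/(1.307e-06) = 0.2576 Ω
R₍93.8₎ = R₍25₎(1 + αΔT) = 0.2576 × (1 + 0.0037×68.8) = 0.3232 Ω
P = I²R = (7.94)² × 0.3232 = 20.4 W

20.4 W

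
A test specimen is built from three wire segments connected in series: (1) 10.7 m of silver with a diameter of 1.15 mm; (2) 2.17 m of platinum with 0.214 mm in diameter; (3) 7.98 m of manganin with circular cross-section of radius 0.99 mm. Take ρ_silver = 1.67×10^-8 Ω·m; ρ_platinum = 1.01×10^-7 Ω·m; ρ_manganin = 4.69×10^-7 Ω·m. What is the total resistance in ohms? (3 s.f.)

Seg 1: A = π(d/2)² = π(5.7500e-04 m)² = 1.039e-06 m²
R_1 = (1.67×10^-8)(10.7)/(1.039e-06) = 0.172 Ω
Seg 2: A = π(d/2)² = π(1.0700e-04 m)² = 3.597e-08 m²
R_2 = (1.01×10^-7)(2.17)/(3.597e-08) = 6.093 Ω
Seg 3: A = πr² = π(9.9000e-04 m)² = 3.079e-06 m²
R_3 = (4.69×10^-7)(7.98)/(3.079e-06) = 1.216 Ω
R_total = R_1 + R_2 + R_3 = 7.48 Ω

7.48 Ω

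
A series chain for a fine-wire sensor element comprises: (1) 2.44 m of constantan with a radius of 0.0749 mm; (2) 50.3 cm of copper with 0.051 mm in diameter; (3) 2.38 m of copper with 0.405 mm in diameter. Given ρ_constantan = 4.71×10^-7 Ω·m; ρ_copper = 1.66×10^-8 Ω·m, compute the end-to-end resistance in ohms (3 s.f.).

69.6 Ω

Seg 1: A = πr² = π(7.4900e-05 m)² = 1.762e-08 m²
R_1 = (4.71×10^-7)(2.44)/(1.762e-08) = 65.21 Ω
Seg 2: A = π(d/2)² = π(2.5500e-05 m)² = 2.043e-09 m²
R_2 = (1.66×10^-8)(0.503)/(2.043e-09) = 4.087 Ω
Seg 3: A = π(d/2)² = π(2.0250e-04 m)² = 1.288e-07 m²
R_3 = (1.66×10^-8)(2.38)/(1.288e-07) = 0.3067 Ω
R_total = R_1 + R_2 + R_3 = 69.6 Ω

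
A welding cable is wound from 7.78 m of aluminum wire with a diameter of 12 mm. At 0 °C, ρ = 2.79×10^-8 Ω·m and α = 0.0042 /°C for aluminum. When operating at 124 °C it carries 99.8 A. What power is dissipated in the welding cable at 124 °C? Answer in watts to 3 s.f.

29.1 W

A = π(d/2)² = π(6.0000e-03 m)² = 1.131e-04 m²
R₍0₎ = ρL/A = (2.79×10^-8)(7.78)/(1.131e-04) = 0.001919 Ω
R₍124₎ = R₍0₎(1 + αΔT) = 0.001919 × (1 + 0.0042×124) = 0.002919 Ω
P = I²R = (99.8)² × 0.002919 = 29.1 W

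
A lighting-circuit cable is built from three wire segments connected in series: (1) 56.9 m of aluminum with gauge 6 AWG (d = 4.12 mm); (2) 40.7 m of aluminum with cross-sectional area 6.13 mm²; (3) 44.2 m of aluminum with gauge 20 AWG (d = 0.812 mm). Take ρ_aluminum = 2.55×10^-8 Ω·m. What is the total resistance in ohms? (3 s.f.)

Seg 1: A = π(4.12/2 mm)² = π(2.0600e-03 m)² = 1.333e-05 m²
R_1 = (2.55×10^-8)(56.9)/(1.333e-05) = 0.1088 Ω
Seg 2: A = 6.13 mm² = 6.130e-06 m²
R_2 = (2.55×10^-8)(40.7)/(6.130e-06) = 0.1693 Ω
Seg 3: A = π(0.812/2 mm)² = π(4.0600e-04 m)² = 5.178e-07 m²
R_3 = (2.55×10^-8)(44.2)/(5.178e-07) = 2.177 Ω
R_total = R_1 + R_2 + R_3 = 2.45 Ω

2.45 Ω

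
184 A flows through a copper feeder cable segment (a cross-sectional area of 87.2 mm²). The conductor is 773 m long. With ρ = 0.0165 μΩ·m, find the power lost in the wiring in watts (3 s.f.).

4950 W

ρ = 0.0165 μΩ·m = 1.65×10^-8 Ω·m
A = 87.2 mm² = 8.720e-05 m²
R = ρL/A = (1.65×10^-8)(773)/(8.720e-05) = 0.1463 Ω
P = I²R = (184)² × 0.1463 = 4950 W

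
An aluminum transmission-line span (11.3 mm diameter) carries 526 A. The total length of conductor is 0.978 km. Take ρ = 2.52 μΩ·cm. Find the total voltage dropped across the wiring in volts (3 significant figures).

ρ = 2.52 μΩ·cm = 2.52×10^-8 Ω·m
A = π(d/2)² = π(5.6500e-03 m)² = 1.003e-04 m²
R = ρL/A = (2.52×10^-8)(978)/(1.003e-04) = 0.2457 Ω
V = IR = 526 × 0.2457 = 129 V

129 V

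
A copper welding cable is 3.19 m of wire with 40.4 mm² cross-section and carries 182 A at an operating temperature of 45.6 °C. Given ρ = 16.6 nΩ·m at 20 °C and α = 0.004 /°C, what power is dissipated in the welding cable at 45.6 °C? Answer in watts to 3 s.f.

ρ = 16.6 nΩ·m = 1.66×10^-8 Ω·m
A = 40.4 mm² = 4.040e-05 m²
R₍20₎ = ρL/A = (1.66×10^-8)(3.19)/(4.040e-05) = 0.001311 Ω
R₍45.6₎ = R₍20₎(1 + αΔT) = 0.001311 × (1 + 0.004×25.6) = 0.001445 Ω
P = I²R = (182)² × 0.001445 = 47.9 W

47.9 W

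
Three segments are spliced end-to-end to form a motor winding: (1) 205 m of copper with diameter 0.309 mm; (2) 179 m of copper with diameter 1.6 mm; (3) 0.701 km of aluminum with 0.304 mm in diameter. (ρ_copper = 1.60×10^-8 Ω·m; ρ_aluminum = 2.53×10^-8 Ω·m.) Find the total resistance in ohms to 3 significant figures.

Seg 1: A = π(d/2)² = π(1.5450e-04 m)² = 7.499e-08 m²
R_1 = (1.60×10^-8)(205)/(7.499e-08) = 43.74 Ω
Seg 2: A = π(d/2)² = π(8.0000e-04 m)² = 2.011e-06 m²
R_2 = (1.60×10^-8)(179)/(2.011e-06) = 1.424 Ω
Seg 3: A = π(d/2)² = π(1.5200e-04 m)² = 7.258e-08 m²
R_3 = (2.53×10^-8)(701)/(7.258e-08) = 244.3 Ω
R_total = R_1 + R_2 + R_3 = 290 Ω

290 Ω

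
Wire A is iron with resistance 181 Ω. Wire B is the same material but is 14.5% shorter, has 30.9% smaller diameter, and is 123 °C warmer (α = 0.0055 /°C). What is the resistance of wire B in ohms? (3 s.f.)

R ∝ ρL/d² with ρ ∝ (1+αΔT), so R_B/R_A = (1 − 14.5/100) × (1 − 30.9/100)⁻² × (1 + 0.0055×123)
= 0.855 × 2.094 × 1.677 = 3.002
R_B = 3.002 × 181 = 543 Ω

543 Ω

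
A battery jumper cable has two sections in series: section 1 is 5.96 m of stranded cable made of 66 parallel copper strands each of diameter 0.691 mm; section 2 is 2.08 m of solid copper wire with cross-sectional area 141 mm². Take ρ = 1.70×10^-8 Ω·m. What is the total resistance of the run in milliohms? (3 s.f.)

4.34 mΩ

Section 1: A_strand = π(3.4550e-04)² = 3.750e-07 m²; R₁ = ρL/(N·A_s) = (1.70×10^-8)(5.96)/(66×3.750e-07) = 0.004094 Ω
Section 2: A = 141 mm² = 1.410e-04 m²
R₂ = (1.70×10^-8)(2.08)/(1.410e-04) = 2.508×10^-4 Ω
R = R₁ + R₂ = 4.34 mΩ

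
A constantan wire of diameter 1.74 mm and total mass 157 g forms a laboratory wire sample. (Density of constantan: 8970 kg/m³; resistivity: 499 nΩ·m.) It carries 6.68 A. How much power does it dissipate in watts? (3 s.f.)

68.9 W

ρ = 499 nΩ·m = 4.99×10^-7 Ω·m
A = π(d/2)² = π(8.7000e-04 m)² = 2.3779e-06 m²
L = m/(density·A) = 0.157/(8970×2.3779e-06) = 7.361 m
R = ρL/A = (4.99×10^-7)(7.361)/(2.3779e-06) = 1.545 Ω
P = I²R = (6.68)² × 1.545 = 68.9 W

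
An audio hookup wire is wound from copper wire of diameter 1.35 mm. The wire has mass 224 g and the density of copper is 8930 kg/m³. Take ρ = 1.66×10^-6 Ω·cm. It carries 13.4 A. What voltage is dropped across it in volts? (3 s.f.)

ρ = 1.66×10^-6 Ω·cm = 1.66×10^-8 Ω·m
A = π(d/2)² = π(6.7500e-04 m)² = 1.4314e-06 m²
L = m/(density·A) = 0.224/(8930×1.4314e-06) = 17.52 m
R = ρL/A = (1.66×10^-8)(17.52)/(1.4314e-06) = 0.2032 Ω
V = IR = 13.4 × 0.2032 = 2.72 V

2.72 V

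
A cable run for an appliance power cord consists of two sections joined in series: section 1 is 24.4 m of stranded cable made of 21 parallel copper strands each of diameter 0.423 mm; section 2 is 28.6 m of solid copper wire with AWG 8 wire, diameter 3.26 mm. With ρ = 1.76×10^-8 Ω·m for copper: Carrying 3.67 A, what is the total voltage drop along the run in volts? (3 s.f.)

Section 1: A_strand = π(2.1150e-04)² = 1.405e-07 m²; R₁ = ρL/(N·A_s) = (1.76×10^-8)(24.4)/(21×1.405e-07) = 0.1455 Ω
Section 2: A = π(3.26/2 mm)² = π(1.6300e-03 m)² = 8.347e-06 m²
R₂ = (1.76×10^-8)(28.6)/(8.347e-06) = 0.06031 Ω
R = R₁ + R₂ = 0.2058 Ω
V = IR = 3.67 × 0.2058 = 0.755 V

0.755 V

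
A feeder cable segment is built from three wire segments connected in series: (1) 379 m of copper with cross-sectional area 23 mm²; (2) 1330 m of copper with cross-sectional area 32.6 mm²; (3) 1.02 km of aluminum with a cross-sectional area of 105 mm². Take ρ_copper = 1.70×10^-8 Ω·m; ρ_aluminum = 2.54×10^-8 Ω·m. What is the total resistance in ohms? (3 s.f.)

Seg 1: A = 23 mm² = 2.300e-05 m²
R_1 = (1.70×10^-8)(379)/(2.300e-05) = 0.2801 Ω
Seg 2: A = 32.6 mm² = 3.260e-05 m²
R_2 = (1.70×10^-8)(1330)/(3.260e-05) = 0.6936 Ω
Seg 3: A = 105 mm² = 1.050e-04 m²
R_3 = (2.54×10^-8)(1020)/(1.050e-04) = 0.2467 Ω
R_total = R_1 + R_2 + R_3 = 1.22 Ω

1.22 Ω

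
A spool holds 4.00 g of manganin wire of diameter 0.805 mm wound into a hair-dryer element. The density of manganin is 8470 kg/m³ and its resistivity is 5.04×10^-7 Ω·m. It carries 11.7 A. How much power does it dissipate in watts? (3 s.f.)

A = π(d/2)² = π(4.0250e-04 m)² = 5.0896e-07 m²
L = m/(density·A) = 0.004/(8470×5.0896e-07) = 0.9279 m
R = ρL/A = (5.04×10^-7)(0.9279)/(5.0896e-07) = 0.9188 Ω
P = I²R = (11.7)² × 0.9188 = 126 W

126 W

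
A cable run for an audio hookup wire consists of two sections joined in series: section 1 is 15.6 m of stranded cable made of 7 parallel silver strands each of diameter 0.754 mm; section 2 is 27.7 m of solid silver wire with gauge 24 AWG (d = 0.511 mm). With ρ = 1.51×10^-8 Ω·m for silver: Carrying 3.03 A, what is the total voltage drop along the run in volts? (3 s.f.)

Section 1: A_strand = π(3.7700e-04)² = 4.465e-07 m²; R₁ = ρL/(N·A_s) = (1.51×10^-8)(15.6)/(7×4.465e-07) = 0.07537 Ω
Section 2: A = π(0.511/2 mm)² = π(2.5550e-04 m)² = 2.051e-07 m²
R₂ = (1.51×10^-8)(27.7)/(2.051e-07) = 2.04 Ω
R = R₁ + R₂ = 2.115 Ω
V = IR = 3.03 × 2.115 = 6.41 V

6.41 V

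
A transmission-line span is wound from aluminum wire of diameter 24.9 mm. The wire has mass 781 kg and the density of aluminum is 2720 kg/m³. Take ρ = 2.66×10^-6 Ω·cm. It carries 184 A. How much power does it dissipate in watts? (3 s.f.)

ρ = 2.66×10^-6 Ω·cm = 2.66×10^-8 Ω·m
A = π(d/2)² = π(1.2450e-02 m)² = 4.8695e-04 m²
L = m/(density·A) = 781/(2720×4.8695e-04) = 589.6 m
R = ρL/A = (2.66×10^-8)(589.6)/(4.8695e-04) = 0.03221 Ω
P = I²R = (184)² × 0.03221 = 1090 W

1090 W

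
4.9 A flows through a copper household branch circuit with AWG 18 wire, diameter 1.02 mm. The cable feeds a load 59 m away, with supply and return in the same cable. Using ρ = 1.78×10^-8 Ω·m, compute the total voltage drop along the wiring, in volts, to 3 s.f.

A = π(1.02/2 mm)² = π(5.1000e-04 m)² = 8.171e-07 m²
Total conductor length (both ways) L = 2 × 59 = 118 m
R = ρL/A = (1.78×10^-8)(118)/(8.171e-07) = 2.57 Ω
V = IR = 4.9 × 2.57 = 12.6 V

12.6 V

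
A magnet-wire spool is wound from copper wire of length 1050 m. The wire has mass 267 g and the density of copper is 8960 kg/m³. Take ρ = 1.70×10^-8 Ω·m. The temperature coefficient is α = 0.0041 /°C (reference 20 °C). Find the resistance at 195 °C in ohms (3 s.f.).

1080 Ω

A = m/(density·L) = 0.267/(8960×1050) = 2.8380e-08 m²
R = ρL/A = (1.70×10^-8)(1050)/(2.8380e-08) = 629 Ω
R(195 °C) = 629 × (1 + 0.0041×175) = 1080 Ω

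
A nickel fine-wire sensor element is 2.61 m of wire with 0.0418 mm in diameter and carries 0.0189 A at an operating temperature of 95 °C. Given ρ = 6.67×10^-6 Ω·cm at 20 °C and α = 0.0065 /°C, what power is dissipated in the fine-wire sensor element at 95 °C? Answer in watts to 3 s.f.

ρ = 6.67×10^-6 Ω·cm = 6.67×10^-8 Ω·m
A = π(d/2)² = π(2.0900e-05 m)² = 1.372e-09 m²
R₍20₎ = ρL/A = (6.67×10^-8)(2.61)/(1.372e-09) = 126.9 Ω
R₍95₎ = R₍20₎(1 + αΔT) = 126.9 × (1 + 0.0065×75) = 188.7 Ω
P = I²R = (0.0189)² × 188.7 = 0.0674 W

0.0674 W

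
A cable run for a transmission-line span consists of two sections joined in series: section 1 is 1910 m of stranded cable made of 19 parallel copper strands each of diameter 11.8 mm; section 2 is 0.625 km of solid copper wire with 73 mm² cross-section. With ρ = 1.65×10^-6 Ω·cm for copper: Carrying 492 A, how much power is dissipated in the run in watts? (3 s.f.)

37900 W

ρ = 1.65×10^-6 Ω·cm = 1.65×10^-8 Ω·m
Section 1: A_strand = π(5.9000e-03)² = 1.094e-04 m²; R₁ = ρL/(N·A_s) = (1.65×10^-8)(1910)/(19×1.094e-04) = 0.01517 Ω
Section 2: A = 73 mm² = 7.300e-05 m²
R₂ = (1.65×10^-8)(625)/(7.300e-05) = 0.1413 Ω
R = R₁ + R₂ = 0.1564 Ω
P = I²R = (492)² × 0.1564 = 37900 W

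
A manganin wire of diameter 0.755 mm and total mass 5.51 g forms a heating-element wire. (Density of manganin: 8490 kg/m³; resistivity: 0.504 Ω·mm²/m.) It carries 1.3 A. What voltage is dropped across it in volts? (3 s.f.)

ρ = 0.504 Ω·mm²/m = 5.04×10^-7 Ω·m
A = π(d/2)² = π(3.7750e-04 m)² = 4.4770e-07 m²
L = m/(density·A) = 0.00551/(8490×4.4770e-07) = 1.45 m
R = ρL/A = (5.04×10^-7)(1.45)/(4.4770e-07) = 1.632 Ω
V = IR = 1.3 × 1.632 = 2.12 V

2.12 V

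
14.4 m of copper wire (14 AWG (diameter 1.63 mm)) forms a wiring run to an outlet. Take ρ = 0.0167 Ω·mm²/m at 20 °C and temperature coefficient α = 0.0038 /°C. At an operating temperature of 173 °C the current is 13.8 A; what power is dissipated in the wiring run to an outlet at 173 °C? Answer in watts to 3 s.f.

34.7 W

ρ = 0.0167 Ω·mm²/m = 1.67×10^-8 Ω·m
A = π(1.63/2 mm)² = π(8.1500e-04 m)² = 2.087e-06 m²
R₍20₎ = ρL/A = (1.67×10^-8)(14.4)/(2.087e-06) = 0.1152 Ω
R₍173₎ = R₍20₎(1 + αΔT) = 0.1152 × (1 + 0.0038×153) = 0.1822 Ω
P = I²R = (13.8)² × 0.1822 = 34.7 W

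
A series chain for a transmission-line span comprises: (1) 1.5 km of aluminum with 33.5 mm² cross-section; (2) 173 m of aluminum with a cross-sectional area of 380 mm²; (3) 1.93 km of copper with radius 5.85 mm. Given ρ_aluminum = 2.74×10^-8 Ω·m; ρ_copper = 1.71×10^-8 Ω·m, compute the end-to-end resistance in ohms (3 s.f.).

1.55 Ω

Seg 1: A = 33.5 mm² = 3.350e-05 m²
R_1 = (2.74×10^-8)(1500)/(3.350e-05) = 1.227 Ω
Seg 2: A = 380 mm² = 3.800e-04 m²
R_2 = (2.74×10^-8)(173)/(3.800e-04) = 0.01247 Ω
Seg 3: A = πr² = π(5.8500e-03 m)² = 1.075e-04 m²
R_3 = (1.71×10^-8)(1930)/(1.075e-04) = 0.307 Ω
R_total = R_1 + R_2 + R_3 = 1.55 Ω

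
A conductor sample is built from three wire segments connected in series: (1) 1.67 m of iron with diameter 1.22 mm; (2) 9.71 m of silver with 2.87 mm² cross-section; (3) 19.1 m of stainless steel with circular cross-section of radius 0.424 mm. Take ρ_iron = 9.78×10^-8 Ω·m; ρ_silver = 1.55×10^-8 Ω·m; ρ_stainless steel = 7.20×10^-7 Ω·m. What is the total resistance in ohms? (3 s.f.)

Seg 1: A = π(d/2)² = π(6.1000e-04 m)² = 1.169e-06 m²
R_1 = (9.78×10^-8)(1.67)/(1.169e-06) = 0.1397 Ω
Seg 2: A = 2.87 mm² = 2.870e-06 m²
R_2 = (1.55×10^-8)(9.71)/(2.870e-06) = 0.05244 Ω
Seg 3: A = πr² = π(4.2400e-04 m)² = 5.648e-07 m²
R_3 = (7.20×10^-7)(19.1)/(5.648e-07) = 24.35 Ω
R_total = R_1 + R_2 + R_3 = 24.5 Ω

24.5 Ω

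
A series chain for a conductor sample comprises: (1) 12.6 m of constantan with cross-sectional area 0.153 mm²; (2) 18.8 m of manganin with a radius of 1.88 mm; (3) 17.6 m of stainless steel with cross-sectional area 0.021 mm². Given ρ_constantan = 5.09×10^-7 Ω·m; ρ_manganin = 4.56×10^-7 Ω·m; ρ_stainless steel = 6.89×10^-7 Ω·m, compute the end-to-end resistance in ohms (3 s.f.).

620 Ω

Seg 1: A = 0.153 mm² = 1.530e-07 m²
R_1 = (5.09×10^-7)(12.6)/(1.530e-07) = 41.92 Ω
Seg 2: A = πr² = π(1.8800e-03 m)² = 1.110e-05 m²
R_2 = (4.56×10^-7)(18.8)/(1.110e-05) = 0.7721 Ω
Seg 3: A = 0.021 mm² = 2.100e-08 m²
R_3 = (6.89×10^-7)(17.6)/(2.100e-08) = 577.4 Ω
R_total = R_1 + R_2 + R_3 = 620 Ω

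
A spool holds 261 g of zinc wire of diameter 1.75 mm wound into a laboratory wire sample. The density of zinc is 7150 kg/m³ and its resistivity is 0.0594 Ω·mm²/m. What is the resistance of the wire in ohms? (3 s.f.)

0.375 Ω

ρ = 0.0594 Ω·mm²/m = 5.94×10^-8 Ω·m
A = π(d/2)² = π(8.7500e-04 m)² = 2.4053e-06 m²
L = m/(density·A) = 0.261/(7150×2.4053e-06) = 15.18 m
R = ρL/A = (5.94×10^-8)(15.18)/(2.4053e-06) = 0.375 Ω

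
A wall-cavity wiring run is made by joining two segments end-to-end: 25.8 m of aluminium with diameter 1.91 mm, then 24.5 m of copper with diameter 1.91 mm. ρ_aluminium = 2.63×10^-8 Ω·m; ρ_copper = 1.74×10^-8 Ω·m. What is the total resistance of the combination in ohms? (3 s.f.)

0.386 Ω

Segment 1: A = π(d/2)² = π(9.5500e-04 m)² = 2.865e-06 m²
R₁ = ρL/A = (2.63×10^-8)(25.8)/(2.865e-06) = 0.2368 Ω
R₂ = (1.74×10^-8)(24.5)/(2.865e-06) = 0.1488 Ω
R = R₁ + R₂ = 0.386 Ω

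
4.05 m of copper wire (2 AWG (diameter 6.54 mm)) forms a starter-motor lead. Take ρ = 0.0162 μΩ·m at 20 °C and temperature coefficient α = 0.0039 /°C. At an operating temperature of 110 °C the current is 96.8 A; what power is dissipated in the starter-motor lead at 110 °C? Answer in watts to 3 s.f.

24.7 W

ρ = 0.0162 μΩ·m = 1.62×10^-8 Ω·m
A = π(6.54/2 mm)² = π(3.2700e-03 m)² = 3.359e-05 m²
R₍20₎ = ρL/A = (1.62×10^-8)(4.05)/(3.359e-05) = 0.001953 Ω
R₍110₎ = R₍20₎(1 + αΔT) = 0.001953 × (1 + 0.0039×90) = 0.002639 Ω
P = I²R = (96.8)² × 0.002639 = 24.7 W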